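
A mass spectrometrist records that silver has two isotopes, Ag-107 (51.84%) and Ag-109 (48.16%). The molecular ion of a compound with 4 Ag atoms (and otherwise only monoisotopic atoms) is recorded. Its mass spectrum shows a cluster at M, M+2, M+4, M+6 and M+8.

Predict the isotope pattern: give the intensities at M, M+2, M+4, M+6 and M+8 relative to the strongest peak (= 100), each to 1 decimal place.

Expanding (0.5184 + 0.4816)^4:
P(M) = 0.5184^4 = 0.072220
P(M+2) = 4 × 0.5184^3 × 0.4816^1 = 0.268375
P(M+4) = 6 × 0.5184^2 × 0.4816^2 = 0.373985
P(M+6) = 4 × 0.5184^1 × 0.4816^3 = 0.231624
P(M+8) = 0.4816^4 = 0.053795
The M+4 peak is largest (0.373985); scaling to 100 gives 19.3 : 71.8 : 100.0 : 61.9 : 14.4.

19.3 : 71.8 : 100.0 : 61.9 : 14.4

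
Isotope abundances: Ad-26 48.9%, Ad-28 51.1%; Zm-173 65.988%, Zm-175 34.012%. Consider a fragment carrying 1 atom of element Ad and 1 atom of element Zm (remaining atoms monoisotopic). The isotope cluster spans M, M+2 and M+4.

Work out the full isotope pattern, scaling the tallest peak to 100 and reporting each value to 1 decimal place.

64.1 : 100.0 : 34.5

Element Ad pattern (n=1): 0.4890 : 0.5110
Element Zm pattern (n=1): 0.65988 : 0.34012
Convolve the two distributions (both contribute in 2-u steps):
  M: 0.4890×0.65988 = 0.322681
  M+2: 0.4890×0.34012 + 0.5110×0.65988 = 0.503517
  M+4: 0.5110×0.34012 = 0.173801
Scale to base peak (0.503517) = 100: 64.1 : 100.0 : 34.5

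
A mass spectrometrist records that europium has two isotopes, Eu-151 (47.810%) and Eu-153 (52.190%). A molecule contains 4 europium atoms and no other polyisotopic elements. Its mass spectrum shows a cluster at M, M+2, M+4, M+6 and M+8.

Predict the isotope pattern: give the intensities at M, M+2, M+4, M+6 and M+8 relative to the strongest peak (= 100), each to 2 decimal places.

13.99 : 61.07 : 100.00 : 72.77 : 19.86

The 4 Eu atoms are independent, so intensities follow the terms of (0.47810 + 0.52190)^4.
P(M) = 0.47810^4 = 0.052249
P(M+2) = 4 × 0.47810^3 × 0.52190^1 = 0.228141
P(M+4) = 6 × 0.47810^2 × 0.52190^2 = 0.373563
P(M+6) = 4 × 0.47810^1 × 0.52190^3 = 0.271857
P(M+8) = 0.52190^4 = 0.074191
The M+4 peak is largest (0.373563); scaling to 100 gives 13.99 : 61.07 : 100.00 : 72.77 : 19.86.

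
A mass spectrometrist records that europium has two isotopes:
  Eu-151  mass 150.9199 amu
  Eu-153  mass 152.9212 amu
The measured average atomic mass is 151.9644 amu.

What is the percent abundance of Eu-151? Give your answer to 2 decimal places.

47.81%

Writing the weighted mean with unknown fraction x of Eu-151:
150.9199·x + 152.9212·(1 − x) = 151.9644
(150.9199 − 152.9212)·x = 151.9644 − 152.9212
x = -0.9568 / -2.0013 = 0.47809 → 47.81% Eu-151, 52.19% Eu-153.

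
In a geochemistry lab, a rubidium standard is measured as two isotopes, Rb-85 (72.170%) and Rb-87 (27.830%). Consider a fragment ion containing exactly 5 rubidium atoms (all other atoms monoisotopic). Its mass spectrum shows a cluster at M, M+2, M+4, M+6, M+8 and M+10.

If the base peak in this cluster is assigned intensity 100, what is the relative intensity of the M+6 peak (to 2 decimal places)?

29.74

Term probabilities: M 0.1958, M+2 0.3775, M+4 0.2911, M+6 0.1123, M+8 0.0216, M+10 0.0017. Base peak = M+2.
P(M+2) = C(5,1) × 0.72170^4 × 0.27830^1 = 5 × 0.27128565 × 0.2783 = 0.377494 (base)
P(M+6) = C(5,3) × 0.72170^2 × 0.27830^3 = 10 × 0.52085089 × 0.02155458 = 0.112267
Relative intensity = 0.112267 / 0.377494 × 100 = 29.74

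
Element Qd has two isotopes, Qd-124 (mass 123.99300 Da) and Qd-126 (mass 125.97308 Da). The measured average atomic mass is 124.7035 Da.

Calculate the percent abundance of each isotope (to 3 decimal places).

Writing the weighted mean with unknown fraction x of Qd-124:
123.99300·x + 125.97308·(1 − x) = 124.7035
(123.99300 − 125.97308)·x = 124.7035 − 125.97308
x = -1.26958 / -1.98008 = 0.64118 → 64.118% Qd-124, 35.882% Qd-126.

Qd-124: 64.118%, Qd-126: 35.882%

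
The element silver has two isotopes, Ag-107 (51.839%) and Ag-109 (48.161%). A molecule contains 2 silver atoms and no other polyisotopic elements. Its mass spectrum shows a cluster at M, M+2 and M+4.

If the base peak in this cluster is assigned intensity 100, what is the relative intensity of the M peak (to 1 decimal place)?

(0.51839 + 0.48161)^2 gives M 0.2687, M+2 0.4993, M+4 0.2319; the largest is M+2.
P(M+2) = C(2,1) × 0.51839^1 × 0.48161^1 = 2 × 0.51839 × 0.48161 = 0.499324 (base)
P(M) = C(2,0) × 0.51839^2 × 0.48161^0 = 1 × 0.26872819 × 1.0000 = 0.268728
Relative intensity = 0.268728 / 0.499324 × 100 = 53.8

53.8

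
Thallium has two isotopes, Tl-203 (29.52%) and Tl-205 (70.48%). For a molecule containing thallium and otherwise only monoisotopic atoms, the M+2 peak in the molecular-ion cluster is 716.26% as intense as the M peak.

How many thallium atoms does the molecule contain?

With n Tl atoms, P(M+2)/P(M) = C(n,1)·p^(n−1)q / p^n = n·q/p = n · 0.7048/0.2952.
n = 7.1626 × 0.2952/0.7048 = 3.00 ≈ 3

3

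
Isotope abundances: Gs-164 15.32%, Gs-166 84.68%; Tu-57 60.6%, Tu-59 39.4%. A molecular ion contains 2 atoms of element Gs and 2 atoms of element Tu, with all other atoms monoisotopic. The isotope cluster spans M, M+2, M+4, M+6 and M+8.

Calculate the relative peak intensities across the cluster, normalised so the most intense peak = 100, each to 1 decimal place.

Element Gs pattern (n=2): 0.02347024 : 0.25945952 : 0.71707024
Element Tu pattern (n=2): 0.367236 : 0.477528 : 0.155236
Convolve the two distributions (both contribute in 2-u steps):
  M: 0.02347024×0.367236 = 0.008619
  M+2: 0.02347024×0.477528 + 0.25945952×0.367236 = 0.106491
  M+4: 0.02347024×0.155236 + 0.25945952×0.477528 + 0.71707024×0.367236 = 0.390877
  M+6: 0.25945952×0.155236 + 0.71707024×0.477528 = 0.382699
  M+8: 0.71707024×0.155236 = 0.111315
Scale to base peak (0.390877) = 100: 2.2 : 27.2 : 100.0 : 97.9 : 28.5

2.2 : 27.2 : 100.0 : 97.9 : 28.5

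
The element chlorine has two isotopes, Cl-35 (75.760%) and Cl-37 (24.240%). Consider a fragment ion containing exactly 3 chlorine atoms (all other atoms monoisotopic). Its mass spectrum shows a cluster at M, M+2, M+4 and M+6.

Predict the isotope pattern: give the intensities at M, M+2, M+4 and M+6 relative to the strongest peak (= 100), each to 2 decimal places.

100.00 : 95.99 : 30.71 : 3.28

Each Cl atom is independently Cl-35 (p = 0.75760) or Cl-37 (q = 0.24240); the cluster is the binomial expansion (p + q)^3.
P(M) = 0.75760^3 = 0.434830
P(M+2) = 3 × 0.75760^2 × 0.24240^1 = 0.417382
P(M+4) = 3 × 0.75760^1 × 0.24240^2 = 0.133545
P(M+6) = 0.24240^3 = 0.014243
The M peak is largest (0.434830); scaling to 100 gives 100.00 : 95.99 : 30.71 : 3.28.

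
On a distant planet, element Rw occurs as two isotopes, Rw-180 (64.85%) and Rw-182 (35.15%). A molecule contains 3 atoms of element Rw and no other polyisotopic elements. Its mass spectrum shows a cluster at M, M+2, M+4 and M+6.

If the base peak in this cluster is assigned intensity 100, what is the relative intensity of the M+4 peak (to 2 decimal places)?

54.20

(0.6485 + 0.3515)^3 gives M 0.2727, M+2 0.4435, M+4 0.2404, M+6 0.0434; the largest is M+2.
P(M+2) = C(3,1) × 0.6485^2 × 0.3515^1 = 3 × 0.42055225 × 0.3515 = 0.443472 (base)
P(M+4) = C(3,2) × 0.6485^1 × 0.3515^2 = 3 × 0.6485 × 0.12355225 = 0.240371
Relative intensity = 0.240371 / 0.443472 × 100 = 54.20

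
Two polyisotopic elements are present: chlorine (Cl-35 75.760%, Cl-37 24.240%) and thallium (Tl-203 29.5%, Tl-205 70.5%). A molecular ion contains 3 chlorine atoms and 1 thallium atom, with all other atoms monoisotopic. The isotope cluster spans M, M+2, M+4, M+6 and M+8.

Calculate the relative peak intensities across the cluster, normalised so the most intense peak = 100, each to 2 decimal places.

Chlorine pattern (n=3): 0.4348304 : 0.41738208 : 0.13354464 : 0.01424288
Thallium pattern (n=1): 0.2950 : 0.7050
Convolve the two distributions (both contribute in 2-u steps):
  M: 0.4348304×0.2950 = 0.128275
  M+2: 0.4348304×0.7050 + 0.41738208×0.2950 = 0.429683
  M+4: 0.41738208×0.7050 + 0.13354464×0.2950 = 0.333650
  M+6: 0.13354464×0.7050 + 0.01424288×0.2950 = 0.098351
  M+8: 0.01424288×0.7050 = 0.010041
Scale to base peak (0.429683) = 100: 29.85 : 100.00 : 77.65 : 22.89 : 2.34

29.85 : 100.00 : 77.65 : 22.89 : 2.34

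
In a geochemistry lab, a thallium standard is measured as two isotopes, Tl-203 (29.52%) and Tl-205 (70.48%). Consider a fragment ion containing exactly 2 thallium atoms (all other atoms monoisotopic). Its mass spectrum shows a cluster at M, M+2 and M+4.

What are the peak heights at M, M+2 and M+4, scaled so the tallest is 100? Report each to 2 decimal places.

The 2 Tl atoms are independent, so intensities follow the terms of (0.2952 + 0.7048)^2.
P(M) = 0.2952^2 = 0.087143
P(M+2) = 2 × 0.2952^1 × 0.7048^1 = 0.416114
P(M+4) = 0.7048^2 = 0.496743
The M+4 peak is largest (0.496743); scaling to 100 gives 17.54 : 83.77 : 100.00.

17.54 : 83.77 : 100.00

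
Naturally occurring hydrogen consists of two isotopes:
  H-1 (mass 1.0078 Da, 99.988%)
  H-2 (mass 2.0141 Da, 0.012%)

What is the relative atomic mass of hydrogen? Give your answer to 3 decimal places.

Weight each isotope mass by its fractional abundance: 0.99988 × 1.0078 + 0.00012 × 2.0141
= 1.00768 + 0.00024 = 1.00792 Da

1.008 Da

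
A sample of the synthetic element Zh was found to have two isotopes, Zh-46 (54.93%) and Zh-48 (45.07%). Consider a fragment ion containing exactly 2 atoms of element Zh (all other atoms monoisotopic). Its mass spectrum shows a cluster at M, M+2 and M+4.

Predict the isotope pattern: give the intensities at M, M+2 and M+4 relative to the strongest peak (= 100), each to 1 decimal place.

The 2 Zh atoms are independent, so intensities follow the terms of (0.5493 + 0.4507)^2.
P(M) = 0.5493^2 = 0.301730
P(M+2) = 2 × 0.5493^1 × 0.4507^1 = 0.495139
P(M+4) = 0.4507^2 = 0.203130
The M+2 peak is largest (0.495139); scaling to 100 gives 60.9 : 100.0 : 41.0.

60.9 : 100.0 : 41.0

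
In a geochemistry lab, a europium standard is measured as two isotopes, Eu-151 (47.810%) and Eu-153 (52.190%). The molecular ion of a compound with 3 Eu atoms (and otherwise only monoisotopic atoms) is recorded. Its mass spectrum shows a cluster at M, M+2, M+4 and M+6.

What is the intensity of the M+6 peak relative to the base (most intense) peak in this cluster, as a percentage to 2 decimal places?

36.39%

Binomial terms of (0.47810 + 0.52190)^3: M 0.1093, M+2 0.3579, M+4 0.3907, M+6 0.1422 → M+4 is the base peak.
P(M+4) = C(3,2) × 0.47810^1 × 0.52190^2 = 3 × 0.4781 × 0.27237961 = 0.390674 (base)
P(M+6) = C(3,3) × 0.47810^0 × 0.52190^3 = 1 × 1.0000 × 0.14215492 = 0.142155
Relative intensity = 0.142155 / 0.390674 × 100 = 36.39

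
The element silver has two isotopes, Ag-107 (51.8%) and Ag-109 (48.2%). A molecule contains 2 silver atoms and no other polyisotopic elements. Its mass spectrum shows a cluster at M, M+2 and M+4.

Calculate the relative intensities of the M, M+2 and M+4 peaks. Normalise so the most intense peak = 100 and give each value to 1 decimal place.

53.7 : 100.0 : 46.5

Expanding (0.518 + 0.482)^2:
P(M) = 0.518^2 = 0.268324
P(M+2) = 2 × 0.518^1 × 0.482^1 = 0.499352
P(M+4) = 0.482^2 = 0.232324
The M+2 peak is largest (0.499352); scaling to 100 gives 53.7 : 100.0 : 46.5.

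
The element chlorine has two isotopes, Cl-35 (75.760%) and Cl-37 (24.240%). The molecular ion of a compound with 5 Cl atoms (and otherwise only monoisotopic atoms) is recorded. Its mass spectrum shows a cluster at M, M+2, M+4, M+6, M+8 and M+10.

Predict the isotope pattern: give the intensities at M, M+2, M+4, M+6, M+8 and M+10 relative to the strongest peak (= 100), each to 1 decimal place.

Each Cl atom is independently Cl-35 (p = 0.75760) or Cl-37 (q = 0.24240); the cluster is the binomial expansion (p + q)^5.
P(M) = 0.75760^5 = 0.249574
P(M+2) = 5 × 0.75760^4 × 0.24240^1 = 0.399266
P(M+4) = 10 × 0.75760^3 × 0.24240^2 = 0.255497
P(M+6) = 10 × 0.75760^2 × 0.24240^3 = 0.081748
P(M+8) = 5 × 0.75760^1 × 0.24240^4 = 0.013078
P(M+10) = 0.24240^5 = 0.000837
The M+2 peak is largest (0.399266); scaling to 100 gives 62.5 : 100.0 : 64.0 : 20.5 : 3.3 : 0.2.

62.5 : 100.0 : 64.0 : 20.5 : 3.3 : 0.2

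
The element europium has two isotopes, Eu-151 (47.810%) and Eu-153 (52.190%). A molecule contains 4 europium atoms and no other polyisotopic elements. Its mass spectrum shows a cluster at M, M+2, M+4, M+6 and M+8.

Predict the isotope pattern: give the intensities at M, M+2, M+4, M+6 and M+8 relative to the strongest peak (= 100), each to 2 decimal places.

The 4 Eu atoms are independent, so intensities follow the terms of (0.47810 + 0.52190)^4.
P(M) = 0.47810^4 = 0.052249
P(M+2) = 4 × 0.47810^3 × 0.52190^1 = 0.228141
P(M+4) = 6 × 0.47810^2 × 0.52190^2 = 0.373563
P(M+6) = 4 × 0.47810^1 × 0.52190^3 = 0.271857
P(M+8) = 0.52190^4 = 0.074191
The M+4 peak is largest (0.373563); scaling to 100 gives 13.99 : 61.07 : 100.00 : 72.77 : 19.86.

13.99 : 61.07 : 100.00 : 72.77 : 19.86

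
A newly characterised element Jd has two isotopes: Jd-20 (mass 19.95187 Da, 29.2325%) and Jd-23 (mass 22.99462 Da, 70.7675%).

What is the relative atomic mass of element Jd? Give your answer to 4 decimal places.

22.1051 Da

Ar = Σ fᵢ·mᵢ = 0.292325 × 19.95187 + 0.707675 × 22.99462
= 5.832430 + 16.272718 = 22.105148 Da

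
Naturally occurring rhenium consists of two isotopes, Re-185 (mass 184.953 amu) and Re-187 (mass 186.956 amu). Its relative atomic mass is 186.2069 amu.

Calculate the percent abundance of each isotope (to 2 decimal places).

Re-185: 37.40%, Re-187: 62.60%

With x = fraction of Re-185 (so Re-187 is 1 − x):
184.953·x + 186.956·(1 − x) = 186.2069
(184.953 − 186.956)·x = 186.2069 − 186.956
x = -0.7491 / -2.003 = 0.37399 → 37.40% Re-185, 62.60% Re-187.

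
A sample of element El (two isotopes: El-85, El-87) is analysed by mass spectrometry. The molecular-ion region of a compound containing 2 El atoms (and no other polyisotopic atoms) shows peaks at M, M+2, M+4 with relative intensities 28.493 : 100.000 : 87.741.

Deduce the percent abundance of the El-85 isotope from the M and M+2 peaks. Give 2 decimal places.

Write p for the El-85 fraction. I(M+2)/I(M) = [C(2,1)·p^1·(1−p)] / p^2 = 2·(1−p)/p = 100.000/28.493 = 3.5096
(1−p)/p = 3.5096/2 = 1.7548  ⇒  p = 1/(1 + 1.7548) = 0.3630
El-85: 36.30%, El-87: 63.70%.

36.30%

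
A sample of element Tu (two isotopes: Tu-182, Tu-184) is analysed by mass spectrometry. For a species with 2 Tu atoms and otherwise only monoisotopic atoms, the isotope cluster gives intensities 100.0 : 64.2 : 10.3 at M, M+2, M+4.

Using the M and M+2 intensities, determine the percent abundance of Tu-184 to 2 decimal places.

24.30%

If p is the fraction of Tu that is Tu-182, then I(M+2)/I(M) = [C(2,1)·p^1·(1−p)] / p^2 = 2·(1−p)/p = 64.2/100.0 = 0.6420
(1−p)/p = 0.6420/2 = 0.3210  ⇒  p = 1/(1 + 0.3210) = 0.7570
Tu-182: 75.70%, Tu-184: 24.30%.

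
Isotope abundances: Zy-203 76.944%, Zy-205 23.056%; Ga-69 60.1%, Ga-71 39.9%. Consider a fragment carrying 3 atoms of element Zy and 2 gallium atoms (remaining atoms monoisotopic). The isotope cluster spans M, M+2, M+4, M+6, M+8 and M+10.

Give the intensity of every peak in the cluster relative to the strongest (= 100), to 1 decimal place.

44.9 : 100.0 : 85.5 : 35.1 : 6.9 : 0.5

Element Zy pattern (n=3): 0.45553765 : 0.40950078 : 0.12270548 : 0.01225609
Gallium pattern (n=2): 0.361201 : 0.479598 : 0.159201
Convolve the two distributions (both contribute in 2-u steps):
  M: 0.45553765×0.361201 = 0.164541
  M+2: 0.45553765×0.479598 + 0.40950078×0.361201 = 0.366387
  M+4: 0.45553765×0.159201 + 0.40950078×0.479598 + 0.12270548×0.361201 = 0.313239
  M+6: 0.40950078×0.159201 + 0.12270548×0.479598 + 0.01225609×0.361201 = 0.128469
  M+8: 0.12270548×0.159201 + 0.01225609×0.479598 = 0.025413
  M+10: 0.01225609×0.159201 = 0.001951
Scale to base peak (0.366387) = 100: 44.9 : 100.0 : 85.5 : 35.1 : 6.9 : 0.5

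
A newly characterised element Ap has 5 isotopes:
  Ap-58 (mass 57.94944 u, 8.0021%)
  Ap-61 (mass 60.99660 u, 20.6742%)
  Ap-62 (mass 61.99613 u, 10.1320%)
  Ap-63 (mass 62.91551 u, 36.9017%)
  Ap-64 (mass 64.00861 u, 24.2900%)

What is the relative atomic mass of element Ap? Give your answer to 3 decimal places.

62.294 u

Average mass = Σ (abundance × isotope mass) = 0.080021 × 57.94944 + 0.206742 × 60.99660 + 0.101320 × 61.99613 + 0.369017 × 62.91551 + 0.242900 × 64.00861
= 4.637172 + 12.610559 + 6.281448 + 23.216893 + 15.547691 = 62.293763 u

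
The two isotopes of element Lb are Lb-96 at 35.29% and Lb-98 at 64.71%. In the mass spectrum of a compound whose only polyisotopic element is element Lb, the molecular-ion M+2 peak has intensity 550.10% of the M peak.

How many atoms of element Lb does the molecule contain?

3

The M+2/M ratio from n Lb atoms is n · q/p = n · 0.6471/0.3529.
n = 5.5010 × 0.3529/0.6471 = 3.00 ≈ 3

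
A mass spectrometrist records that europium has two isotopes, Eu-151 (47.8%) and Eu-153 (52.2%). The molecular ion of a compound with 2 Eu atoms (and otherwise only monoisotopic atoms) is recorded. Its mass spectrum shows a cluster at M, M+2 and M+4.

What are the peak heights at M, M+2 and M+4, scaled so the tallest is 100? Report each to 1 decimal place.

45.8 : 100.0 : 54.6

Each Eu atom is independently Eu-151 (p = 0.478) or Eu-153 (q = 0.522); the cluster is the binomial expansion (p + q)^2.
P(M) = 0.478^2 = 0.228484
P(M+2) = 2 × 0.478^1 × 0.522^1 = 0.499032
P(M+4) = 0.522^2 = 0.272484
The M+2 peak is largest (0.499032); scaling to 100 gives 45.8 : 100.0 : 54.6.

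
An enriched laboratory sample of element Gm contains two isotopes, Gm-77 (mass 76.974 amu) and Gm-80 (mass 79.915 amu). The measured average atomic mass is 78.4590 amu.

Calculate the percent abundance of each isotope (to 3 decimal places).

Gm-77: 49.507%, Gm-80: 50.493%

With x = fraction of Gm-77 (so Gm-80 is 1 − x):
76.974·x + 79.915·(1 − x) = 78.4590
(76.974 − 79.915)·x = 78.4590 − 79.915
x = -1.4560 / -2.941 = 0.49507 → 49.507% Gm-77, 50.493% Gm-80.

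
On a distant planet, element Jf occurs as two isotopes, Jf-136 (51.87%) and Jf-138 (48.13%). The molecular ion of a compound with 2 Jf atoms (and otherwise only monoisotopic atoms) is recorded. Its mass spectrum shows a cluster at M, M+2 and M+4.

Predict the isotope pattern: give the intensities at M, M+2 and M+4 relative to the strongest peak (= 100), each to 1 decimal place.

The 2 Jf atoms are independent, so intensities follow the terms of (0.5187 + 0.4813)^2.
P(M) = 0.5187^2 = 0.269050
P(M+2) = 2 × 0.5187^1 × 0.4813^1 = 0.499301
P(M+4) = 0.4813^2 = 0.231650
The M+2 peak is largest (0.499301); scaling to 100 gives 53.9 : 100.0 : 46.4.

53.9 : 100.0 : 46.4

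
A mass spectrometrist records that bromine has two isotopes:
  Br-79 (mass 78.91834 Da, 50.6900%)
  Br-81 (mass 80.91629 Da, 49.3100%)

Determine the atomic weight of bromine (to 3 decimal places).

Ar = Σ fᵢ·mᵢ = 0.506900 × 78.91834 + 0.493100 × 80.91629
= 40.003707 + 39.899823 = 79.903530 Da

79.904 Da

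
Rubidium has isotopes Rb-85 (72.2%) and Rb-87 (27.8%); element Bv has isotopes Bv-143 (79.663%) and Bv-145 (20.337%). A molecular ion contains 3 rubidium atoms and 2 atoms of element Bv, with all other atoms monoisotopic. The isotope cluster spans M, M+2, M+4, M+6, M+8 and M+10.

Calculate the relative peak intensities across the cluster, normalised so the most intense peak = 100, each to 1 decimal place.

Rubidium pattern (n=3): 0.37636705 : 0.43475086 : 0.16739714 : 0.02148495
Element Bv pattern (n=2): 0.63461936 : 0.32402129 : 0.04135936
Convolve the two distributions (both contribute in 2-u steps):
  M: 0.37636705×0.63461936 = 0.238850
  M+2: 0.37636705×0.32402129 + 0.43475086×0.63461936 = 0.397852
  M+4: 0.37636705×0.04135936 + 0.43475086×0.32402129 + 0.16739714×0.63461936 = 0.262668
  M+6: 0.43475086×0.04135936 + 0.16739714×0.32402129 + 0.02148495×0.63461936 = 0.085856
  M+8: 0.16739714×0.04135936 + 0.02148495×0.32402129 = 0.013885
  M+10: 0.02148495×0.04135936 = 0.000889
Scale to base peak (0.397852) = 100: 60.0 : 100.0 : 66.0 : 21.6 : 3.5 : 0.2

60.0 : 100.0 : 66.0 : 21.6 : 3.5 : 0.2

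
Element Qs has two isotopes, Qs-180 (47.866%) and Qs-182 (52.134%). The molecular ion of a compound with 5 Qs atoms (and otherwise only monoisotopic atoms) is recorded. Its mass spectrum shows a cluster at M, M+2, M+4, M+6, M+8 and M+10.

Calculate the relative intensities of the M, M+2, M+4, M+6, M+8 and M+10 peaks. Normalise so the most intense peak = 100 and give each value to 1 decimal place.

7.7 : 42.1 : 91.8 : 100.0 : 54.5 : 11.9

The 5 Qs atoms are independent, so intensities follow the terms of (0.47866 + 0.52134)^5.
P(M) = 0.47866^5 = 0.025127
P(M+2) = 5 × 0.47866^4 × 0.52134^1 = 0.136836
P(M+4) = 10 × 0.47866^3 × 0.52134^2 = 0.298074
P(M+6) = 10 × 0.47866^2 × 0.52134^3 = 0.324652
P(M+8) = 5 × 0.47866^1 × 0.52134^4 = 0.176800
P(M+10) = 0.52134^5 = 0.038513
The M+6 peak is largest (0.324652); scaling to 100 gives 7.7 : 42.1 : 91.8 : 100.0 : 54.5 : 11.9.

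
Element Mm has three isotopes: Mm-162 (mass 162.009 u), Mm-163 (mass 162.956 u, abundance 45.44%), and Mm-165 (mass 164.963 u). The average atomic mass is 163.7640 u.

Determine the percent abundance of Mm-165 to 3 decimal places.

The remaining 54.56% is split between Mm-162 (fraction x) and Mm-165 (fraction 0.5456 − x).
Substituting: 162.009x + 164.963(0.5456 − x) = 89.7167936
(162.009 − 164.963)x = -0.2870192  ⇒  x = 0.09716, y = 0.44844
Mm-162: 9.716%, Mm-165: 44.844%.

44.844%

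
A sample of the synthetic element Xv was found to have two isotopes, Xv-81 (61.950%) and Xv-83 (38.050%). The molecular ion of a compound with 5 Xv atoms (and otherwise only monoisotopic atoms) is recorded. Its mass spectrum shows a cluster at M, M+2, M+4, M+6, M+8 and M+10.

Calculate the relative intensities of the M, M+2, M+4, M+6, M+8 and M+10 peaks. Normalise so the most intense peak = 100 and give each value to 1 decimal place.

26.5 : 81.4 : 100.0 : 61.4 : 18.9 : 2.3

Each Xv atom is independently Xv-81 (p = 0.61950) or Xv-83 (q = 0.38050); the cluster is the binomial expansion (p + q)^5.
P(M) = 0.61950^5 = 0.091244
P(M+2) = 5 × 0.61950^4 × 0.38050^1 = 0.280214
P(M+4) = 10 × 0.61950^3 × 0.38050^2 = 0.344218
P(M+6) = 10 × 0.61950^2 × 0.38050^3 = 0.211420
P(M+8) = 5 × 0.61950^1 × 0.38050^4 = 0.064928
P(M+10) = 0.38050^5 = 0.007976
The M+4 peak is largest (0.344218); scaling to 100 gives 26.5 : 81.4 : 100.0 : 61.4 : 18.9 : 2.3.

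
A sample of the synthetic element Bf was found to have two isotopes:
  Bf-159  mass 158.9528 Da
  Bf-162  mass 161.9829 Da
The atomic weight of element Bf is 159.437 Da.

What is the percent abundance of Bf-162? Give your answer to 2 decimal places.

Let x be the fractional abundance of Bf-159; then Bf-162 has abundance 1 − x.
158.9528·x + 161.9829·(1 − x) = 159.437
(158.9528 − 161.9829)·x = 159.437 − 161.9829
x = -2.5459 / -3.0301 = 0.84020 → 84.02% Bf-159, 15.98% Bf-162.

15.98%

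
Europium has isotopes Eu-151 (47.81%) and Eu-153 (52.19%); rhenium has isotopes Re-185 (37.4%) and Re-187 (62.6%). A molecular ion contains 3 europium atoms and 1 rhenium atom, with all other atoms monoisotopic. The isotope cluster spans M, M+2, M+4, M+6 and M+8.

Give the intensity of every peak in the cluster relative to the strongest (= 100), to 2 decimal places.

11.04 : 54.64 : 100.00 : 80.43 : 24.04

Europium pattern (n=3): 0.10928391 : 0.3578871 : 0.39067407 : 0.14215492
Rhenium pattern (n=1): 0.3740 : 0.6260
Convolve the two distributions (both contribute in 2-u steps):
  M: 0.10928391×0.3740 = 0.040872
  M+2: 0.10928391×0.6260 + 0.3578871×0.3740 = 0.202262
  M+4: 0.3578871×0.6260 + 0.39067407×0.3740 = 0.370149
  M+6: 0.39067407×0.6260 + 0.14215492×0.3740 = 0.297728
  M+8: 0.14215492×0.6260 = 0.088989
Scale to base peak (0.370149) = 100: 11.04 : 54.64 : 100.00 : 80.43 : 24.04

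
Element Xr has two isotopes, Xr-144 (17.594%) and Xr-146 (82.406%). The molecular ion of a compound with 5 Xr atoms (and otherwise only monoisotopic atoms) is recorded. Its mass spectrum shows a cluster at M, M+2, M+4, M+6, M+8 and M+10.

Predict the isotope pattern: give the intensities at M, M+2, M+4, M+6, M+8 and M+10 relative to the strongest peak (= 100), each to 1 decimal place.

Each Xr atom is independently Xr-144 (p = 0.17594) or Xr-146 (q = 0.82406); the cluster is the binomial expansion (p + q)^5.
P(M) = 0.17594^5 = 0.000169
P(M+2) = 5 × 0.17594^4 × 0.82406^1 = 0.003948
P(M+4) = 10 × 0.17594^3 × 0.82406^2 = 0.036984
P(M+6) = 10 × 0.17594^2 × 0.82406^3 = 0.173223
P(M+8) = 5 × 0.17594^1 × 0.82406^4 = 0.405667
P(M+10) = 0.82406^5 = 0.380009
The M+8 peak is largest (0.405667); scaling to 100 gives 0.0 : 1.0 : 9.1 : 42.7 : 100.0 : 93.7.

0.0 : 1.0 : 9.1 : 42.7 : 100.0 : 93.7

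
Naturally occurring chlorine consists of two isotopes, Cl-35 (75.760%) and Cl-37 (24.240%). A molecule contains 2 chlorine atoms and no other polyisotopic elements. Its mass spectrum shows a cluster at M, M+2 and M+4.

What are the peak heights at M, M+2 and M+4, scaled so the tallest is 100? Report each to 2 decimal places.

The 2 Cl atoms are independent, so intensities follow the terms of (0.75760 + 0.24240)^2.
P(M) = 0.75760^2 = 0.573958
P(M+2) = 2 × 0.75760^1 × 0.24240^1 = 0.367284
P(M+4) = 0.24240^2 = 0.058758
The M peak is largest (0.573958); scaling to 100 gives 100.00 : 63.99 : 10.24.

100.00 : 63.99 : 10.24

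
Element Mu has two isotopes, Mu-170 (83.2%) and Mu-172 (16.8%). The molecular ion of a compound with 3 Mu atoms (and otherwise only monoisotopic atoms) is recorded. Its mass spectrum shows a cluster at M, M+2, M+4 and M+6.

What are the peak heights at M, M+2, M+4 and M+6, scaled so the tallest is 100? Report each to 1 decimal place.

Each Mu atom is independently Mu-170 (p = 0.832) or Mu-172 (q = 0.168); the cluster is the binomial expansion (p + q)^3.
P(M) = 0.832^3 = 0.575930
P(M+2) = 3 × 0.832^2 × 0.168^1 = 0.348881
P(M+4) = 3 × 0.832^1 × 0.168^2 = 0.070447
P(M+6) = 0.168^3 = 0.004742
The M peak is largest (0.575930); scaling to 100 gives 100.0 : 60.6 : 12.2 : 0.8.

100.0 : 60.6 : 12.2 : 0.8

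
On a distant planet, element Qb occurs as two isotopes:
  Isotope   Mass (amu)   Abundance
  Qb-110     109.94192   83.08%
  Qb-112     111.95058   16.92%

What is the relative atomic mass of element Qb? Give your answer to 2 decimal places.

The abundance-weighted mean is 0.8308 × 109.94192 + 0.1692 × 111.95058
= 91.339747 + 18.942038 = 110.281785 amu

110.28 amu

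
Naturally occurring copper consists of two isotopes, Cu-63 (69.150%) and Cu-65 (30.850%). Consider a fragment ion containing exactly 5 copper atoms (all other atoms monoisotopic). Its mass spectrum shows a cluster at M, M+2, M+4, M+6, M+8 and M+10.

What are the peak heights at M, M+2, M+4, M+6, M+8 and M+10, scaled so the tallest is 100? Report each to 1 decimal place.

44.8 : 100.0 : 89.2 : 39.8 : 8.9 : 0.8

The 5 Cu atoms are independent, so intensities follow the terms of (0.69150 + 0.30850)^5.
P(M) = 0.69150^5 = 0.158111
P(M+2) = 5 × 0.69150^4 × 0.30850^1 = 0.352691
P(M+4) = 10 × 0.69150^3 × 0.30850^2 = 0.314693
P(M+6) = 10 × 0.69150^2 × 0.30850^3 = 0.140394
P(M+8) = 5 × 0.69150^1 × 0.30850^4 = 0.031317
P(M+10) = 0.30850^5 = 0.002794
The M+2 peak is largest (0.352691); scaling to 100 gives 44.8 : 100.0 : 89.2 : 39.8 : 8.9 : 0.8.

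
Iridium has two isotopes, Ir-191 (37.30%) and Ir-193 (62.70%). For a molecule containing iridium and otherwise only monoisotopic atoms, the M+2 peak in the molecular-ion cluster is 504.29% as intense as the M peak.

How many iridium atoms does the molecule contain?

The M+2/M ratio from n Ir atoms is n · q/p = n · 0.6270/0.3730.
n = 5.0429 × 0.3730/0.6270 = 3.00 ≈ 3

3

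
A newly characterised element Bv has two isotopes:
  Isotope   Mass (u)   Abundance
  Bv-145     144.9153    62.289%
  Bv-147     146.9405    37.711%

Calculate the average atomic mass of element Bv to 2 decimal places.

145.68 u

Ar = Σ fᵢ·mᵢ = 0.62289 × 144.9153 + 0.37711 × 146.9405
= 90.26629 + 55.41273 = 145.67902 u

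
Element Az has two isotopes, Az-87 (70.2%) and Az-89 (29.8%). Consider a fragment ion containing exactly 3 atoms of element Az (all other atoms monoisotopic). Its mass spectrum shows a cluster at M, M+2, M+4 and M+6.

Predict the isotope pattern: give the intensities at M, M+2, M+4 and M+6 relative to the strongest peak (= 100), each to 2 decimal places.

78.52 : 100.00 : 42.45 : 6.01

Expanding (0.702 + 0.298)^3:
P(M) = 0.702^3 = 0.345948
P(M+2) = 3 × 0.702^2 × 0.298^1 = 0.440567
P(M+4) = 3 × 0.702^1 × 0.298^2 = 0.187021
P(M+6) = 0.298^3 = 0.026464
The M+2 peak is largest (0.440567); scaling to 100 gives 78.52 : 100.00 : 42.45 : 6.01.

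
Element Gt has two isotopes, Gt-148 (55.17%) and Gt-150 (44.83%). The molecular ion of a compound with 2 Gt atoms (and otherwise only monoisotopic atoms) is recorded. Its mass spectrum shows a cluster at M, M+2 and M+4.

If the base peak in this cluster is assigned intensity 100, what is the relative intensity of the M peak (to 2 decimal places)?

61.53

Term probabilities: M 0.3044, M+2 0.4947, M+4 0.2010. Base peak = M+2.
P(M+2) = C(2,1) × 0.5517^1 × 0.4483^1 = 2 × 0.5517 × 0.4483 = 0.494654 (base)
P(M) = C(2,0) × 0.5517^2 × 0.4483^0 = 1 × 0.30437289 × 1.0000 = 0.304373
Relative intensity = 0.304373 / 0.494654 × 100 = 61.53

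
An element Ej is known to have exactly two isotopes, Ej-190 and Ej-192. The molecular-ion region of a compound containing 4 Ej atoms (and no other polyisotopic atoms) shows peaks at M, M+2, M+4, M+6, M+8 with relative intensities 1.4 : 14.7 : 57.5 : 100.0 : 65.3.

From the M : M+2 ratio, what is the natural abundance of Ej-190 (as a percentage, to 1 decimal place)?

Write p for the Ej-190 fraction. I(M+2)/I(M) = [C(4,1)·p^3·(1−p)] / p^4 = 4·(1−p)/p = 14.7/1.4 = 10.5000
(1−p)/p = 10.5000/4 = 2.6250  ⇒  p = 1/(1 + 2.6250) = 0.2759
Ej-190: 27.6%, Ej-192: 72.4%.

27.6%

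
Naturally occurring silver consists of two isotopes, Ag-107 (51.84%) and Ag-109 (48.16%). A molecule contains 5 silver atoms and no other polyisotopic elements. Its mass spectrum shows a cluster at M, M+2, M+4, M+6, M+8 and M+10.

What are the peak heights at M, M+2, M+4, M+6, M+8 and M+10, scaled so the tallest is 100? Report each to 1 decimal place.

Each Ag atom is independently Ag-107 (p = 0.5184) or Ag-109 (q = 0.4816); the cluster is the binomial expansion (p + q)^5.
P(M) = 0.5184^5 = 0.037439
P(M+2) = 5 × 0.5184^4 × 0.4816^1 = 0.173907
P(M+4) = 10 × 0.5184^3 × 0.4816^2 = 0.323123
P(M+6) = 10 × 0.5184^2 × 0.4816^3 = 0.300185
P(M+8) = 5 × 0.5184^1 × 0.4816^4 = 0.139438
P(M+10) = 0.4816^5 = 0.025908
The M+4 peak is largest (0.323123); scaling to 100 gives 11.6 : 53.8 : 100.0 : 92.9 : 43.2 : 8.0.

11.6 : 53.8 : 100.0 : 92.9 : 43.2 : 8.0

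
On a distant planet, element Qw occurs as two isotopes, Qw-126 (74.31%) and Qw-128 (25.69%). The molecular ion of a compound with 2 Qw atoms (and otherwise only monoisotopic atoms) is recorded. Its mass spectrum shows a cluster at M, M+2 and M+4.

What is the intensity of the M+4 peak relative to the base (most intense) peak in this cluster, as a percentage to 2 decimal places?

11.95%

Term probabilities: M 0.5522, M+2 0.3818, M+4 0.0660. Base peak = M.
P(M) = C(2,0) × 0.7431^2 × 0.2569^0 = 1 × 0.55219761 × 1.0000 = 0.552198 (base)
P(M+4) = C(2,2) × 0.7431^0 × 0.2569^2 = 1 × 1.0000 × 0.06599761 = 0.065998
Relative intensity = 0.065998 / 0.552198 × 100 = 11.95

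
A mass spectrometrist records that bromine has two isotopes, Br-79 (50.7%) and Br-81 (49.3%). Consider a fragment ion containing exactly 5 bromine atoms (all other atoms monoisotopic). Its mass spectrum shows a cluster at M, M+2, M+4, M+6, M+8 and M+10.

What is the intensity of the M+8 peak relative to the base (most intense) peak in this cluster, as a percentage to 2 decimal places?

Binomial terms of (0.507 + 0.493)^5: M 0.0335, M+2 0.1629, M+4 0.3168, M+6 0.3080, M+8 0.1497, M+10 0.0291 → M+4 is the base peak.
P(M+4) = C(5,2) × 0.507^3 × 0.493^2 = 10 × 0.13032384 × 0.243049 = 0.316751 (base)
P(M+8) = C(5,4) × 0.507^1 × 0.493^4 = 5 × 0.5070 × 0.05907282 = 0.149750
Relative intensity = 0.149750 / 0.316751 × 100 = 47.28

47.28%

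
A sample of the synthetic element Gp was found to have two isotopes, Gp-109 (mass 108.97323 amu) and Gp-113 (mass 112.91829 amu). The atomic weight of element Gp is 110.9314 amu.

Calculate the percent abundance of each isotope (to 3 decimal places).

Writing the weighted mean with unknown fraction x of Gp-109:
108.97323·x + 112.91829·(1 − x) = 110.9314
(108.97323 − 112.91829)·x = 110.9314 − 112.91829
x = -1.98689 / -3.94506 = 0.50364 → 50.364% Gp-109, 49.636% Gp-113.

Gp-109: 50.364%, Gp-113: 49.636%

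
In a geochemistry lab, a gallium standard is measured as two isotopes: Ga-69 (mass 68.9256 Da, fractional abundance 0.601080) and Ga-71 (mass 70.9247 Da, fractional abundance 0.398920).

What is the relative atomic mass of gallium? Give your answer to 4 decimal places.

Average mass = Σ (abundance × isotope mass) = 0.601080 × 68.9256 + 0.398920 × 70.9247
= 41.42980 + 28.29328 = 69.72308 Da

69.7231 Da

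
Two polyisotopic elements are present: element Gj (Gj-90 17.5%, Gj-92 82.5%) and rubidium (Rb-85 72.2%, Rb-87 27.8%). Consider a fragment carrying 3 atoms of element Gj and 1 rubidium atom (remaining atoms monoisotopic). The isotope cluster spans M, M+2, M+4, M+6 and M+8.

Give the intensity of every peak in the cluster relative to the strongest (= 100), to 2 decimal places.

Element Gj pattern (n=3): 0.00535937 : 0.07579687 : 0.35732812 : 0.56151562
Rubidium pattern (n=1): 0.7220 : 0.2780
Convolve the two distributions (both contribute in 2-u steps):
  M: 0.00535937×0.7220 = 0.003869
  M+2: 0.00535937×0.2780 + 0.07579687×0.7220 = 0.056215
  M+4: 0.07579687×0.2780 + 0.35732812×0.7220 = 0.279062
  M+6: 0.35732812×0.2780 + 0.56151562×0.7220 = 0.504751
  M+8: 0.56151562×0.2780 = 0.156101
Scale to base peak (0.504751) = 100: 0.77 : 11.14 : 55.29 : 100.00 : 30.93

0.77 : 11.14 : 55.29 : 100.00 : 30.93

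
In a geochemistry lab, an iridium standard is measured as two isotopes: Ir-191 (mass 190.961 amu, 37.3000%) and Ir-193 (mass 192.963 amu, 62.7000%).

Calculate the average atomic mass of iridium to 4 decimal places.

192.2163 amu

Average mass = Σ (abundance × isotope mass) = 0.373000 × 190.961 + 0.627000 × 192.963
= 71.22845 + 120.98780 = 192.21625 amu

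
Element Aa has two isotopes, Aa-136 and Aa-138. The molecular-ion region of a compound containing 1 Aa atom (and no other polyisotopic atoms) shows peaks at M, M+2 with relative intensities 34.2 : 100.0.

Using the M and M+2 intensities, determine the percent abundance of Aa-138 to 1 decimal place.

Let p = fractional abundance of Aa-136. I(M+2)/I(M) = [C(1,1)·p^0·(1−p)] / p^1 = 1·(1−p)/p = 100.0/34.2 = 2.9240
(1−p)/p = 2.9240/1 = 2.9240  ⇒  p = 1/(1 + 2.9240) = 0.2548
Aa-136: 25.5%, Aa-138: 74.5%.

74.5%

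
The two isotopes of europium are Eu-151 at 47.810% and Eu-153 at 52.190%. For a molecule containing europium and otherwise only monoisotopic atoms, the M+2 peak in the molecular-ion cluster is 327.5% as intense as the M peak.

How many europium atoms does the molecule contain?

With n Eu atoms, P(M+2)/P(M) = C(n,1)·p^(n−1)q / p^n = n·q/p = n · 0.52190/0.47810.
n = 3.275 × 0.47810/0.52190 = 3.00 ≈ 3

3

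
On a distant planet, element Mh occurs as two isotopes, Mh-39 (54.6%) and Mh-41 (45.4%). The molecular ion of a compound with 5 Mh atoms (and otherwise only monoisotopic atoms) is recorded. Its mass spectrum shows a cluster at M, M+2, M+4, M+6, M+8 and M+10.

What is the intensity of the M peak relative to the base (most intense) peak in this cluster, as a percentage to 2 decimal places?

14.46%

Binomial terms of (0.546 + 0.454)^5: M 0.0485, M+2 0.2017, M+4 0.3355, M+6 0.2790, M+8 0.1160, M+10 0.0193 → M+4 is the base peak.
P(M+4) = C(5,2) × 0.546^3 × 0.454^2 = 10 × 0.16277134 × 0.206116 = 0.335498 (base)
P(M) = C(5,0) × 0.546^5 × 0.454^0 = 1 × 0.04852474 × 1.0000 = 0.048525
Relative intensity = 0.048525 / 0.335498 × 100 = 14.46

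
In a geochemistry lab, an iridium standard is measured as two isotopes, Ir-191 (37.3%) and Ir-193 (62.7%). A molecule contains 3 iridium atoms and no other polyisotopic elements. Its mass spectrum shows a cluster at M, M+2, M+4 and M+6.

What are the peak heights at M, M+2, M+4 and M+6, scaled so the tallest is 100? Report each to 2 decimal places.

Expanding (0.373 + 0.627)^3:
P(M) = 0.373^3 = 0.051895
P(M+2) = 3 × 0.373^2 × 0.627^1 = 0.261702
P(M+4) = 3 × 0.373^1 × 0.627^2 = 0.439911
P(M+6) = 0.627^3 = 0.246492
The M+4 peak is largest (0.439911); scaling to 100 gives 11.80 : 59.49 : 100.00 : 56.03.

11.80 : 59.49 : 100.00 : 56.03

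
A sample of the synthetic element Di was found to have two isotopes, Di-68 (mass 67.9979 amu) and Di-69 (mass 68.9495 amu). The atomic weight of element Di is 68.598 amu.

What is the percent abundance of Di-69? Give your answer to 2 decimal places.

63.06%

Let x be the fractional abundance of Di-68; then Di-69 has abundance 1 − x.
67.9979·x + 68.9495·(1 − x) = 68.598
(67.9979 − 68.9495)·x = 68.598 − 68.9495
x = -0.3515 / -0.9516 = 0.36938 → 36.94% Di-68, 63.06% Di-69.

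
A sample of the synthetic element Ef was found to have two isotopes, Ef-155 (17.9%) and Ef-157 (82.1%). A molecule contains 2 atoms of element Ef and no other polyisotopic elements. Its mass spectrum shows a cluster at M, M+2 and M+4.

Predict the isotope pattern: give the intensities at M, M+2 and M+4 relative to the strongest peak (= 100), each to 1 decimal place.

4.8 : 43.6 : 100.0

The 2 Ef atoms are independent, so intensities follow the terms of (0.179 + 0.821)^2.
P(M) = 0.179^2 = 0.032041
P(M+2) = 2 × 0.179^1 × 0.821^1 = 0.293918
P(M+4) = 0.821^2 = 0.674041
The M+4 peak is largest (0.674041); scaling to 100 gives 4.8 : 43.6 : 100.0.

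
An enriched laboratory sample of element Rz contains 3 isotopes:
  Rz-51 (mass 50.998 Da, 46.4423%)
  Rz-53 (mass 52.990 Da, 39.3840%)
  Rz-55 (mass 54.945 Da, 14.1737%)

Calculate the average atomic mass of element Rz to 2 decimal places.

52.34 Da

Weight each isotope mass by its fractional abundance: 0.464423 × 50.998 + 0.393840 × 52.990 + 0.141737 × 54.945
= 23.6846 + 20.8696 + 7.7877 = 52.3419 Da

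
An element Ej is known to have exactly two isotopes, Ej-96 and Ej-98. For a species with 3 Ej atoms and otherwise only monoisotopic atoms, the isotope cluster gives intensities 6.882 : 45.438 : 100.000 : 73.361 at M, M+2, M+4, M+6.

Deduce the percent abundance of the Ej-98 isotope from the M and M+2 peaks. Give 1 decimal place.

If p is the fraction of Ej that is Ej-96, then I(M+2)/I(M) = [C(3,1)·p^2·(1−p)] / p^3 = 3·(1−p)/p = 45.438/6.882 = 6.6024
(1−p)/p = 6.6024/3 = 2.2008  ⇒  p = 1/(1 + 2.2008) = 0.3124
Ej-96: 31.2%, Ej-98: 68.8%.

68.8%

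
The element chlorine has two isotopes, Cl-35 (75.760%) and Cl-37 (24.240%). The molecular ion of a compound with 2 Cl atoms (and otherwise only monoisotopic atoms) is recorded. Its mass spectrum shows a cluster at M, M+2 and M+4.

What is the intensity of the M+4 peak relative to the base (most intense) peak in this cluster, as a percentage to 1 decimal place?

10.2%

(0.75760 + 0.24240)^2 gives M 0.5740, M+2 0.3673, M+4 0.0588; the largest is M.
P(M) = C(2,0) × 0.75760^2 × 0.24240^0 = 1 × 0.57395776 × 1.0000 = 0.573958 (base)
P(M+4) = C(2,2) × 0.75760^0 × 0.24240^2 = 1 × 1.0000 × 0.05875776 = 0.058758
Relative intensity = 0.058758 / 0.573958 × 100 = 10.2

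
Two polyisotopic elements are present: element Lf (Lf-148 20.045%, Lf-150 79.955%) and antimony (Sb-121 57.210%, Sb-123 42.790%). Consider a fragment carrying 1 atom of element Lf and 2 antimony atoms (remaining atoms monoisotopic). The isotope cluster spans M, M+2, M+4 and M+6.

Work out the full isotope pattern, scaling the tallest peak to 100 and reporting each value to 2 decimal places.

Element Lf pattern (n=1): 0.20045 : 0.79955
Antimony pattern (n=2): 0.32729841 : 0.48960318 : 0.18309841
Convolve the two distributions (both contribute in 2-u steps):
  M: 0.20045×0.32729841 = 0.065607
  M+2: 0.20045×0.48960318 + 0.79955×0.32729841 = 0.359832
  M+4: 0.20045×0.18309841 + 0.79955×0.48960318 = 0.428164
  M+6: 0.79955×0.18309841 = 0.146396
Scale to base peak (0.428164) = 100: 15.32 : 84.04 : 100.00 : 34.19

15.32 : 84.04 : 100.00 : 34.19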